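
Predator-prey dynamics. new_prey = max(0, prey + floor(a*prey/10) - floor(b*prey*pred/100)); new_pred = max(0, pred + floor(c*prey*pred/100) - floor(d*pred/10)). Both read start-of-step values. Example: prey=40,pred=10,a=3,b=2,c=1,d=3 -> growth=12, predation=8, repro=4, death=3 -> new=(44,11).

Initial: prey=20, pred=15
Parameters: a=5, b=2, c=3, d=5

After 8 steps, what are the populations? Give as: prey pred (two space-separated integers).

Answer: 2 27

Derivation:
Step 1: prey: 20+10-6=24; pred: 15+9-7=17
Step 2: prey: 24+12-8=28; pred: 17+12-8=21
Step 3: prey: 28+14-11=31; pred: 21+17-10=28
Step 4: prey: 31+15-17=29; pred: 28+26-14=40
Step 5: prey: 29+14-23=20; pred: 40+34-20=54
Step 6: prey: 20+10-21=9; pred: 54+32-27=59
Step 7: prey: 9+4-10=3; pred: 59+15-29=45
Step 8: prey: 3+1-2=2; pred: 45+4-22=27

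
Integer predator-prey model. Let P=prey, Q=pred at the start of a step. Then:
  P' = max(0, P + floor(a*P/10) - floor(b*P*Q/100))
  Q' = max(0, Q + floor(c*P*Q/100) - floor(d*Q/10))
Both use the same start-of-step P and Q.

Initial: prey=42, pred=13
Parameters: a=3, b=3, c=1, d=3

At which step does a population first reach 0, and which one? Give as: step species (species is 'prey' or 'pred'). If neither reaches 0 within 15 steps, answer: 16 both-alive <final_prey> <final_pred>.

Step 1: prey: 42+12-16=38; pred: 13+5-3=15
Step 2: prey: 38+11-17=32; pred: 15+5-4=16
Step 3: prey: 32+9-15=26; pred: 16+5-4=17
Step 4: prey: 26+7-13=20; pred: 17+4-5=16
Step 5: prey: 20+6-9=17; pred: 16+3-4=15
Step 6: prey: 17+5-7=15; pred: 15+2-4=13
Step 7: prey: 15+4-5=14; pred: 13+1-3=11
Step 8: prey: 14+4-4=14; pred: 11+1-3=9
Step 9: prey: 14+4-3=15; pred: 9+1-2=8
Step 10: prey: 15+4-3=16; pred: 8+1-2=7
Step 11: prey: 16+4-3=17; pred: 7+1-2=6
Step 12: prey: 17+5-3=19; pred: 6+1-1=6
Step 13: prey: 19+5-3=21; pred: 6+1-1=6
Step 14: prey: 21+6-3=24; pred: 6+1-1=6
Step 15: prey: 24+7-4=27; pred: 6+1-1=6
No extinction within 15 steps

Answer: 16 both-alive 27 6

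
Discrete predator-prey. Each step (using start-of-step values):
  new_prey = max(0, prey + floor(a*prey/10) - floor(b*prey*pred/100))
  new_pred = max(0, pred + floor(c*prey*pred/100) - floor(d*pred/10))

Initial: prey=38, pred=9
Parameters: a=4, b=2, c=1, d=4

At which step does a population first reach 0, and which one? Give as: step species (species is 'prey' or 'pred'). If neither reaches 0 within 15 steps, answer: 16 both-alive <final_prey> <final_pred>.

Step 1: prey: 38+15-6=47; pred: 9+3-3=9
Step 2: prey: 47+18-8=57; pred: 9+4-3=10
Step 3: prey: 57+22-11=68; pred: 10+5-4=11
Step 4: prey: 68+27-14=81; pred: 11+7-4=14
Step 5: prey: 81+32-22=91; pred: 14+11-5=20
Step 6: prey: 91+36-36=91; pred: 20+18-8=30
Step 7: prey: 91+36-54=73; pred: 30+27-12=45
Step 8: prey: 73+29-65=37; pred: 45+32-18=59
Step 9: prey: 37+14-43=8; pred: 59+21-23=57
Step 10: prey: 8+3-9=2; pred: 57+4-22=39
Step 11: prey: 2+0-1=1; pred: 39+0-15=24
Step 12: prey: 1+0-0=1; pred: 24+0-9=15
Step 13: prey: 1+0-0=1; pred: 15+0-6=9
Step 14: prey: 1+0-0=1; pred: 9+0-3=6
Step 15: prey: 1+0-0=1; pred: 6+0-2=4
No extinction within 15 steps

Answer: 16 both-alive 1 4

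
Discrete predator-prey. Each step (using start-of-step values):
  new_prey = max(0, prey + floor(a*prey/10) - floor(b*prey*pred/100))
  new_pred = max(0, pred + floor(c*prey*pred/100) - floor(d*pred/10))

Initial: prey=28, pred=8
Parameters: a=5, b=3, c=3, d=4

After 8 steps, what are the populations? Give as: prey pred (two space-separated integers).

Answer: 0 17

Derivation:
Step 1: prey: 28+14-6=36; pred: 8+6-3=11
Step 2: prey: 36+18-11=43; pred: 11+11-4=18
Step 3: prey: 43+21-23=41; pred: 18+23-7=34
Step 4: prey: 41+20-41=20; pred: 34+41-13=62
Step 5: prey: 20+10-37=0; pred: 62+37-24=75
Step 6: prey: 0+0-0=0; pred: 75+0-30=45
Step 7: prey: 0+0-0=0; pred: 45+0-18=27
Step 8: prey: 0+0-0=0; pred: 27+0-10=17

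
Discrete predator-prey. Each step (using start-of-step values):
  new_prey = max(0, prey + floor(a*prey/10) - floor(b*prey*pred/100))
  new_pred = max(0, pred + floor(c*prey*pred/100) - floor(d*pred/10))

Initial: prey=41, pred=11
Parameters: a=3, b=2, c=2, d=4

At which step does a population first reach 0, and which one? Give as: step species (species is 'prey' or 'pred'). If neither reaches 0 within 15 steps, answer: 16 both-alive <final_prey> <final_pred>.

Step 1: prey: 41+12-9=44; pred: 11+9-4=16
Step 2: prey: 44+13-14=43; pred: 16+14-6=24
Step 3: prey: 43+12-20=35; pred: 24+20-9=35
Step 4: prey: 35+10-24=21; pred: 35+24-14=45
Step 5: prey: 21+6-18=9; pred: 45+18-18=45
Step 6: prey: 9+2-8=3; pred: 45+8-18=35
Step 7: prey: 3+0-2=1; pred: 35+2-14=23
Step 8: prey: 1+0-0=1; pred: 23+0-9=14
Step 9: prey: 1+0-0=1; pred: 14+0-5=9
Step 10: prey: 1+0-0=1; pred: 9+0-3=6
Step 11: prey: 1+0-0=1; pred: 6+0-2=4
Step 12: prey: 1+0-0=1; pred: 4+0-1=3
Step 13: prey: 1+0-0=1; pred: 3+0-1=2
Step 14: prey: 1+0-0=1; pred: 2+0-0=2
Steps 15-15: state stable at prey=1, pred=2 (no change)
No extinction within 15 steps

Answer: 16 both-alive 1 2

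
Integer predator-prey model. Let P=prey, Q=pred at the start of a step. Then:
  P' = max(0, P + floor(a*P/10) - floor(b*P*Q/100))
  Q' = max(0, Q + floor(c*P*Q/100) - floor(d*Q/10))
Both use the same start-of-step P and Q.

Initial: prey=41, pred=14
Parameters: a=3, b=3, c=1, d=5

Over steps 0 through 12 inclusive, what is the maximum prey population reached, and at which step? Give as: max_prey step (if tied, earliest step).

Step 1: prey: 41+12-17=36; pred: 14+5-7=12
Step 2: prey: 36+10-12=34; pred: 12+4-6=10
Step 3: prey: 34+10-10=34; pred: 10+3-5=8
Step 4: prey: 34+10-8=36; pred: 8+2-4=6
Step 5: prey: 36+10-6=40; pred: 6+2-3=5
Step 6: prey: 40+12-6=46; pred: 5+2-2=5
Step 7: prey: 46+13-6=53; pred: 5+2-2=5
Step 8: prey: 53+15-7=61; pred: 5+2-2=5
Step 9: prey: 61+18-9=70; pred: 5+3-2=6
Step 10: prey: 70+21-12=79; pred: 6+4-3=7
Step 11: prey: 79+23-16=86; pred: 7+5-3=9
Step 12: prey: 86+25-23=88; pred: 9+7-4=12
Max prey = 88 at step 12

Answer: 88 12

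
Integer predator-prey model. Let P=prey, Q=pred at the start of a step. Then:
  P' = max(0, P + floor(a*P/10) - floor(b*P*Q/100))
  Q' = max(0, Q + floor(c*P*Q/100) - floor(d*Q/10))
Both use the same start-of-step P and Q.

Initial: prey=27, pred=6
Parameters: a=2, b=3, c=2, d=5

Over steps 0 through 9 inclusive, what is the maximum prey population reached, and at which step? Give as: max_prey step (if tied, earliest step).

Step 1: prey: 27+5-4=28; pred: 6+3-3=6
Step 2: prey: 28+5-5=28; pred: 6+3-3=6
Step 3: prey: 28+5-5=28; pred: 6+3-3=6
Step 4: prey: 28+5-5=28; pred: 6+3-3=6
Step 5: prey: 28+5-5=28; pred: 6+3-3=6
Step 6: prey: 28+5-5=28; pred: 6+3-3=6
Step 7: prey: 28+5-5=28; pred: 6+3-3=6
Step 8: prey: 28+5-5=28; pred: 6+3-3=6
Step 9: prey: 28+5-5=28; pred: 6+3-3=6
Max prey = 28 at step 1

Answer: 28 1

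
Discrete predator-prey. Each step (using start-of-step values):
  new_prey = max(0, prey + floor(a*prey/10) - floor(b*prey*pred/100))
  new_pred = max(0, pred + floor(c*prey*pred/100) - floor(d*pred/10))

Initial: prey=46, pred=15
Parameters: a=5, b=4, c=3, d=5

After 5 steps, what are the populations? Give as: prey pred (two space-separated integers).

Answer: 0 12

Derivation:
Step 1: prey: 46+23-27=42; pred: 15+20-7=28
Step 2: prey: 42+21-47=16; pred: 28+35-14=49
Step 3: prey: 16+8-31=0; pred: 49+23-24=48
Step 4: prey: 0+0-0=0; pred: 48+0-24=24
Step 5: prey: 0+0-0=0; pred: 24+0-12=12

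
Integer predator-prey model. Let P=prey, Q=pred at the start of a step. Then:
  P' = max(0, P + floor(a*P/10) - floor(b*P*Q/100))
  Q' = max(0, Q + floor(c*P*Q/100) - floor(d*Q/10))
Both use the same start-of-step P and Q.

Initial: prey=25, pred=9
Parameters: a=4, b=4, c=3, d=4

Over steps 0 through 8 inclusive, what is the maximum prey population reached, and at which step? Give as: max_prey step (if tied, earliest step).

Step 1: prey: 25+10-9=26; pred: 9+6-3=12
Step 2: prey: 26+10-12=24; pred: 12+9-4=17
Step 3: prey: 24+9-16=17; pred: 17+12-6=23
Step 4: prey: 17+6-15=8; pred: 23+11-9=25
Step 5: prey: 8+3-8=3; pred: 25+6-10=21
Step 6: prey: 3+1-2=2; pred: 21+1-8=14
Step 7: prey: 2+0-1=1; pred: 14+0-5=9
Step 8: prey: 1+0-0=1; pred: 9+0-3=6
Max prey = 26 at step 1

Answer: 26 1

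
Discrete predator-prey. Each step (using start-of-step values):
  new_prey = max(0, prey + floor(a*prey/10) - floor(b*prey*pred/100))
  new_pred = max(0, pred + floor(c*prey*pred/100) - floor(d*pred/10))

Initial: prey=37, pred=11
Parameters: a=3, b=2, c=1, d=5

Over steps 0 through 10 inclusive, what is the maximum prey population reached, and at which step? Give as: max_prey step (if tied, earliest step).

Answer: 89 8

Derivation:
Step 1: prey: 37+11-8=40; pred: 11+4-5=10
Step 2: prey: 40+12-8=44; pred: 10+4-5=9
Step 3: prey: 44+13-7=50; pred: 9+3-4=8
Step 4: prey: 50+15-8=57; pred: 8+4-4=8
Step 5: prey: 57+17-9=65; pred: 8+4-4=8
Step 6: prey: 65+19-10=74; pred: 8+5-4=9
Step 7: prey: 74+22-13=83; pred: 9+6-4=11
Step 8: prey: 83+24-18=89; pred: 11+9-5=15
Step 9: prey: 89+26-26=89; pred: 15+13-7=21
Step 10: prey: 89+26-37=78; pred: 21+18-10=29
Max prey = 89 at step 8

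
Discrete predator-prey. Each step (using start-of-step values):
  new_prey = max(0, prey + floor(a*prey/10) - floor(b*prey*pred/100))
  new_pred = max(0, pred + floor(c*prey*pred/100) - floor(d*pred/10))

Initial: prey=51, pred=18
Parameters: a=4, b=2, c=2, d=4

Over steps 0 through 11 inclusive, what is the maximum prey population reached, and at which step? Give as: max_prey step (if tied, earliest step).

Step 1: prey: 51+20-18=53; pred: 18+18-7=29
Step 2: prey: 53+21-30=44; pred: 29+30-11=48
Step 3: prey: 44+17-42=19; pred: 48+42-19=71
Step 4: prey: 19+7-26=0; pred: 71+26-28=69
Step 5: prey: 0+0-0=0; pred: 69+0-27=42
Step 6: prey: 0+0-0=0; pred: 42+0-16=26
Step 7: prey: 0+0-0=0; pred: 26+0-10=16
Step 8: prey: 0+0-0=0; pred: 16+0-6=10
Step 9: prey: 0+0-0=0; pred: 10+0-4=6
Step 10: prey: 0+0-0=0; pred: 6+0-2=4
Step 11: prey: 0+0-0=0; pred: 4+0-1=3
Max prey = 53 at step 1

Answer: 53 1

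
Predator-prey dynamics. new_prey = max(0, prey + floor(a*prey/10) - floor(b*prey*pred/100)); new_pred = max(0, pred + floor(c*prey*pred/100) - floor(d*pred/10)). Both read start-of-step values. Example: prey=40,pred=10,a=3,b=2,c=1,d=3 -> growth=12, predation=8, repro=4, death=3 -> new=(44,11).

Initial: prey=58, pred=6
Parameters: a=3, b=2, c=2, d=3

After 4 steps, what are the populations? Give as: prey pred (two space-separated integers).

Answer: 17 99

Derivation:
Step 1: prey: 58+17-6=69; pred: 6+6-1=11
Step 2: prey: 69+20-15=74; pred: 11+15-3=23
Step 3: prey: 74+22-34=62; pred: 23+34-6=51
Step 4: prey: 62+18-63=17; pred: 51+63-15=99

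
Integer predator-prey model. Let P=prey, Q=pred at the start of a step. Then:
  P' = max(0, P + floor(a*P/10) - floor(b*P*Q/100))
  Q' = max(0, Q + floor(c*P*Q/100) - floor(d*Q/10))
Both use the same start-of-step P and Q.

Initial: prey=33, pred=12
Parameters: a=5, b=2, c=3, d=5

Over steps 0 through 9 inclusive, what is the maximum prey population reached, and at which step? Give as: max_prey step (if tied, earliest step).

Step 1: prey: 33+16-7=42; pred: 12+11-6=17
Step 2: prey: 42+21-14=49; pred: 17+21-8=30
Step 3: prey: 49+24-29=44; pred: 30+44-15=59
Step 4: prey: 44+22-51=15; pred: 59+77-29=107
Step 5: prey: 15+7-32=0; pred: 107+48-53=102
Step 6: prey: 0+0-0=0; pred: 102+0-51=51
Step 7: prey: 0+0-0=0; pred: 51+0-25=26
Step 8: prey: 0+0-0=0; pred: 26+0-13=13
Step 9: prey: 0+0-0=0; pred: 13+0-6=7
Max prey = 49 at step 2

Answer: 49 2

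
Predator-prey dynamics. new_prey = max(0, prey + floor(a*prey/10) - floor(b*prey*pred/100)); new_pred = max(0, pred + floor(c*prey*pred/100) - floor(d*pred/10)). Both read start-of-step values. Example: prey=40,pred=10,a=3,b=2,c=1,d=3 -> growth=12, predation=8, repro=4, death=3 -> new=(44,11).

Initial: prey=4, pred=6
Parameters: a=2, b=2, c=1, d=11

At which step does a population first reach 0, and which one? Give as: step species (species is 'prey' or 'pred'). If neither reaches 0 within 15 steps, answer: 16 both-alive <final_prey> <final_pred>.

Answer: 1 pred

Derivation:
Step 1: prey: 4+0-0=4; pred: 6+0-6=0
First extinction: pred at step 1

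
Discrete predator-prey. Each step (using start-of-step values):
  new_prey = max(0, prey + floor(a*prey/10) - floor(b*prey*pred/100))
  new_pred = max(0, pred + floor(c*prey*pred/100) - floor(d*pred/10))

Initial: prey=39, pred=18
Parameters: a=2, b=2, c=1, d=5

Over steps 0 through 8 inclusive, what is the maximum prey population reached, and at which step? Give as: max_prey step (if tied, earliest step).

Step 1: prey: 39+7-14=32; pred: 18+7-9=16
Step 2: prey: 32+6-10=28; pred: 16+5-8=13
Step 3: prey: 28+5-7=26; pred: 13+3-6=10
Step 4: prey: 26+5-5=26; pred: 10+2-5=7
Step 5: prey: 26+5-3=28; pred: 7+1-3=5
Step 6: prey: 28+5-2=31; pred: 5+1-2=4
Step 7: prey: 31+6-2=35; pred: 4+1-2=3
Step 8: prey: 35+7-2=40; pred: 3+1-1=3
Max prey = 40 at step 8

Answer: 40 8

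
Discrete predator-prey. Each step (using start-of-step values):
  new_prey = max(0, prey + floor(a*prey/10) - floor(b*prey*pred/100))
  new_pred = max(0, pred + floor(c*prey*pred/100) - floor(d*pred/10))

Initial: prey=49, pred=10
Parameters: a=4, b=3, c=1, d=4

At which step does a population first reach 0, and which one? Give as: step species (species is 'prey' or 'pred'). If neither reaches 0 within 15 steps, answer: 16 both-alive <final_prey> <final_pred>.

Step 1: prey: 49+19-14=54; pred: 10+4-4=10
Step 2: prey: 54+21-16=59; pred: 10+5-4=11
Step 3: prey: 59+23-19=63; pred: 11+6-4=13
Step 4: prey: 63+25-24=64; pred: 13+8-5=16
Step 5: prey: 64+25-30=59; pred: 16+10-6=20
Step 6: prey: 59+23-35=47; pred: 20+11-8=23
Step 7: prey: 47+18-32=33; pred: 23+10-9=24
Step 8: prey: 33+13-23=23; pred: 24+7-9=22
Step 9: prey: 23+9-15=17; pred: 22+5-8=19
Step 10: prey: 17+6-9=14; pred: 19+3-7=15
Step 11: prey: 14+5-6=13; pred: 15+2-6=11
Step 12: prey: 13+5-4=14; pred: 11+1-4=8
Step 13: prey: 14+5-3=16; pred: 8+1-3=6
Step 14: prey: 16+6-2=20; pred: 6+0-2=4
Step 15: prey: 20+8-2=26; pred: 4+0-1=3
No extinction within 15 steps

Answer: 16 both-alive 26 3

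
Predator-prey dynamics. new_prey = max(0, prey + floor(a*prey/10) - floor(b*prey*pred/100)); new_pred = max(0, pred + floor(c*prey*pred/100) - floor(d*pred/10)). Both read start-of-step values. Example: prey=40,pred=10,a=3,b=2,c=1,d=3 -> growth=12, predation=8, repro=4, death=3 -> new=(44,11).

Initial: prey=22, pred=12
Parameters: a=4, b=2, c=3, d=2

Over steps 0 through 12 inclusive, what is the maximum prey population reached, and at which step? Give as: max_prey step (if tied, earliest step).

Step 1: prey: 22+8-5=25; pred: 12+7-2=17
Step 2: prey: 25+10-8=27; pred: 17+12-3=26
Step 3: prey: 27+10-14=23; pred: 26+21-5=42
Step 4: prey: 23+9-19=13; pred: 42+28-8=62
Step 5: prey: 13+5-16=2; pred: 62+24-12=74
Step 6: prey: 2+0-2=0; pred: 74+4-14=64
Step 7: prey: 0+0-0=0; pred: 64+0-12=52
Step 8: prey: 0+0-0=0; pred: 52+0-10=42
Step 9: prey: 0+0-0=0; pred: 42+0-8=34
Step 10: prey: 0+0-0=0; pred: 34+0-6=28
Step 11: prey: 0+0-0=0; pred: 28+0-5=23
Step 12: prey: 0+0-0=0; pred: 23+0-4=19
Max prey = 27 at step 2

Answer: 27 2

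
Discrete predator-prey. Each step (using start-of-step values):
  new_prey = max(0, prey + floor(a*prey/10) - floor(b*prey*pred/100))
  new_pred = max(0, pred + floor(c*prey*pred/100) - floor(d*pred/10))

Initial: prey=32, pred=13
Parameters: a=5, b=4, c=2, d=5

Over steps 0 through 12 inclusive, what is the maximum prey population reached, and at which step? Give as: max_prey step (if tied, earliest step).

Step 1: prey: 32+16-16=32; pred: 13+8-6=15
Step 2: prey: 32+16-19=29; pred: 15+9-7=17
Step 3: prey: 29+14-19=24; pred: 17+9-8=18
Step 4: prey: 24+12-17=19; pred: 18+8-9=17
Step 5: prey: 19+9-12=16; pred: 17+6-8=15
Step 6: prey: 16+8-9=15; pred: 15+4-7=12
Step 7: prey: 15+7-7=15; pred: 12+3-6=9
Step 8: prey: 15+7-5=17; pred: 9+2-4=7
Step 9: prey: 17+8-4=21; pred: 7+2-3=6
Step 10: prey: 21+10-5=26; pred: 6+2-3=5
Step 11: prey: 26+13-5=34; pred: 5+2-2=5
Step 12: prey: 34+17-6=45; pred: 5+3-2=6
Max prey = 45 at step 12

Answer: 45 12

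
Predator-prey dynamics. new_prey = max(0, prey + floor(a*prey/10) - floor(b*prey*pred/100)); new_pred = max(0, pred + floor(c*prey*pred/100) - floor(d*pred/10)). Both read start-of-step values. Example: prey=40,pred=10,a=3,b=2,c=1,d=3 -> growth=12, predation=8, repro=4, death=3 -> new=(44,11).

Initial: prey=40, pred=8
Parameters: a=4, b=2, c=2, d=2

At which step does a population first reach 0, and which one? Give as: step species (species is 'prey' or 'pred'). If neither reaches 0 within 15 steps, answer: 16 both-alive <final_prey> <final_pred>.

Step 1: prey: 40+16-6=50; pred: 8+6-1=13
Step 2: prey: 50+20-13=57; pred: 13+13-2=24
Step 3: prey: 57+22-27=52; pred: 24+27-4=47
Step 4: prey: 52+20-48=24; pred: 47+48-9=86
Step 5: prey: 24+9-41=0; pred: 86+41-17=110
First extinction: prey at step 5

Answer: 5 prey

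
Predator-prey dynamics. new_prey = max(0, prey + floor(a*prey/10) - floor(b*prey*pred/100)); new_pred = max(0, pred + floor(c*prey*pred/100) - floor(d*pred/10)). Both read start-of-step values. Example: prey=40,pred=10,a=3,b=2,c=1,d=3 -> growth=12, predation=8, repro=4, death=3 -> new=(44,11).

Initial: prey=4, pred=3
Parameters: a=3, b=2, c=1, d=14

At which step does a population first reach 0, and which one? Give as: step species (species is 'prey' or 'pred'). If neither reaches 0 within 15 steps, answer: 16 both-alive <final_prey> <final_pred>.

Step 1: prey: 4+1-0=5; pred: 3+0-4=0
First extinction: pred at step 1

Answer: 1 pred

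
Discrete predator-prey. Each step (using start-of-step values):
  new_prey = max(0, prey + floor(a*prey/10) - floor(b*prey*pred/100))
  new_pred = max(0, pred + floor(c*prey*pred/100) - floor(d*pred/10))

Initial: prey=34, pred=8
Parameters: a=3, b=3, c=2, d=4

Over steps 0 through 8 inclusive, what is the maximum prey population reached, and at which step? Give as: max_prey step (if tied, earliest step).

Step 1: prey: 34+10-8=36; pred: 8+5-3=10
Step 2: prey: 36+10-10=36; pred: 10+7-4=13
Step 3: prey: 36+10-14=32; pred: 13+9-5=17
Step 4: prey: 32+9-16=25; pred: 17+10-6=21
Step 5: prey: 25+7-15=17; pred: 21+10-8=23
Step 6: prey: 17+5-11=11; pred: 23+7-9=21
Step 7: prey: 11+3-6=8; pred: 21+4-8=17
Step 8: prey: 8+2-4=6; pred: 17+2-6=13
Max prey = 36 at step 1

Answer: 36 1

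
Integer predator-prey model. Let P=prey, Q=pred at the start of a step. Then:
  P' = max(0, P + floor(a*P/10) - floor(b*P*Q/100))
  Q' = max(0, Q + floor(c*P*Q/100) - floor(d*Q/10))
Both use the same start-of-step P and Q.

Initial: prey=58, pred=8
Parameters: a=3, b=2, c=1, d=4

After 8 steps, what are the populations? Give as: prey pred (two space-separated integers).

Step 1: prey: 58+17-9=66; pred: 8+4-3=9
Step 2: prey: 66+19-11=74; pred: 9+5-3=11
Step 3: prey: 74+22-16=80; pred: 11+8-4=15
Step 4: prey: 80+24-24=80; pred: 15+12-6=21
Step 5: prey: 80+24-33=71; pred: 21+16-8=29
Step 6: prey: 71+21-41=51; pred: 29+20-11=38
Step 7: prey: 51+15-38=28; pred: 38+19-15=42
Step 8: prey: 28+8-23=13; pred: 42+11-16=37

Answer: 13 37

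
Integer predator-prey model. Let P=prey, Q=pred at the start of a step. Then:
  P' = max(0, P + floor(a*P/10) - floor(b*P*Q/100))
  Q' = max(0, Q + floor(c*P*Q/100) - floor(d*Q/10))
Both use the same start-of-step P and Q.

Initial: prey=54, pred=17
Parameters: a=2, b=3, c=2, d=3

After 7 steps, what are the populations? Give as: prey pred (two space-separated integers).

Answer: 0 10

Derivation:
Step 1: prey: 54+10-27=37; pred: 17+18-5=30
Step 2: prey: 37+7-33=11; pred: 30+22-9=43
Step 3: prey: 11+2-14=0; pred: 43+9-12=40
Step 4: prey: 0+0-0=0; pred: 40+0-12=28
Step 5: prey: 0+0-0=0; pred: 28+0-8=20
Step 6: prey: 0+0-0=0; pred: 20+0-6=14
Step 7: prey: 0+0-0=0; pred: 14+0-4=10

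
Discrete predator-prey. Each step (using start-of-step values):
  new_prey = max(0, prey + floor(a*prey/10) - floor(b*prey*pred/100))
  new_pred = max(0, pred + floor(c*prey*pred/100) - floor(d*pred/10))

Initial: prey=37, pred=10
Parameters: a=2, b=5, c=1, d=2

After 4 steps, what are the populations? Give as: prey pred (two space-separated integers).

Step 1: prey: 37+7-18=26; pred: 10+3-2=11
Step 2: prey: 26+5-14=17; pred: 11+2-2=11
Step 3: prey: 17+3-9=11; pred: 11+1-2=10
Step 4: prey: 11+2-5=8; pred: 10+1-2=9

Answer: 8 9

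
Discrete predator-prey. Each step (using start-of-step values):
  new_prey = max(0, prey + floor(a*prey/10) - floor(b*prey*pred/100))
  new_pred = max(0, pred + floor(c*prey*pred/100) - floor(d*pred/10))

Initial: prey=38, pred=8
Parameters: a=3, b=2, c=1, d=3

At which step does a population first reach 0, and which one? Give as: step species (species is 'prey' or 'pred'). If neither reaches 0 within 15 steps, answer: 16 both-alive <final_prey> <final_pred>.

Step 1: prey: 38+11-6=43; pred: 8+3-2=9
Step 2: prey: 43+12-7=48; pred: 9+3-2=10
Step 3: prey: 48+14-9=53; pred: 10+4-3=11
Step 4: prey: 53+15-11=57; pred: 11+5-3=13
Step 5: prey: 57+17-14=60; pred: 13+7-3=17
Step 6: prey: 60+18-20=58; pred: 17+10-5=22
Step 7: prey: 58+17-25=50; pred: 22+12-6=28
Step 8: prey: 50+15-28=37; pred: 28+14-8=34
Step 9: prey: 37+11-25=23; pred: 34+12-10=36
Step 10: prey: 23+6-16=13; pred: 36+8-10=34
Step 11: prey: 13+3-8=8; pred: 34+4-10=28
Step 12: prey: 8+2-4=6; pred: 28+2-8=22
Step 13: prey: 6+1-2=5; pred: 22+1-6=17
Step 14: prey: 5+1-1=5; pred: 17+0-5=12
Step 15: prey: 5+1-1=5; pred: 12+0-3=9
No extinction within 15 steps

Answer: 16 both-alive 5 9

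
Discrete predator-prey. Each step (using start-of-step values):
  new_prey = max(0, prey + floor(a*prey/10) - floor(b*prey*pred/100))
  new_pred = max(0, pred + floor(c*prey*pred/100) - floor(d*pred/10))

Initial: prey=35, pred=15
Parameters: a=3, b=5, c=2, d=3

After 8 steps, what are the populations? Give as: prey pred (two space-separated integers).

Answer: 1 4

Derivation:
Step 1: prey: 35+10-26=19; pred: 15+10-4=21
Step 2: prey: 19+5-19=5; pred: 21+7-6=22
Step 3: prey: 5+1-5=1; pred: 22+2-6=18
Step 4: prey: 1+0-0=1; pred: 18+0-5=13
Step 5: prey: 1+0-0=1; pred: 13+0-3=10
Step 6: prey: 1+0-0=1; pred: 10+0-3=7
Step 7: prey: 1+0-0=1; pred: 7+0-2=5
Step 8: prey: 1+0-0=1; pred: 5+0-1=4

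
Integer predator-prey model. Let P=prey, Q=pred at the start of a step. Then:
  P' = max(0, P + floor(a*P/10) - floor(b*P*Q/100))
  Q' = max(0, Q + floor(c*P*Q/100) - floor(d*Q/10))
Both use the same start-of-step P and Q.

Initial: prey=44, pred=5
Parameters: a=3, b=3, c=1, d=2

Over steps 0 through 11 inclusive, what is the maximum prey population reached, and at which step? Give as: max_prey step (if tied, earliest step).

Step 1: prey: 44+13-6=51; pred: 5+2-1=6
Step 2: prey: 51+15-9=57; pred: 6+3-1=8
Step 3: prey: 57+17-13=61; pred: 8+4-1=11
Step 4: prey: 61+18-20=59; pred: 11+6-2=15
Step 5: prey: 59+17-26=50; pred: 15+8-3=20
Step 6: prey: 50+15-30=35; pred: 20+10-4=26
Step 7: prey: 35+10-27=18; pred: 26+9-5=30
Step 8: prey: 18+5-16=7; pred: 30+5-6=29
Step 9: prey: 7+2-6=3; pred: 29+2-5=26
Step 10: prey: 3+0-2=1; pred: 26+0-5=21
Step 11: prey: 1+0-0=1; pred: 21+0-4=17
Max prey = 61 at step 3

Answer: 61 3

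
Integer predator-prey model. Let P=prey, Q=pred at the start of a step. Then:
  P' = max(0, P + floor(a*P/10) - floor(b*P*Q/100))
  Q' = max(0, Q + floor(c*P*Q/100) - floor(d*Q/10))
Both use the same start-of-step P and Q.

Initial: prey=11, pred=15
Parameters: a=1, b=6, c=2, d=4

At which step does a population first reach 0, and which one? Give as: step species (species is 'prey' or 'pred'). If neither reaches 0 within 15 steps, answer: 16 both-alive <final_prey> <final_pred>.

Step 1: prey: 11+1-9=3; pred: 15+3-6=12
Step 2: prey: 3+0-2=1; pred: 12+0-4=8
Step 3: prey: 1+0-0=1; pred: 8+0-3=5
Step 4: prey: 1+0-0=1; pred: 5+0-2=3
Step 5: prey: 1+0-0=1; pred: 3+0-1=2
Step 6: prey: 1+0-0=1; pred: 2+0-0=2
Steps 7-15: state stable at prey=1, pred=2 (no change)
No extinction within 15 steps

Answer: 16 both-alive 1 2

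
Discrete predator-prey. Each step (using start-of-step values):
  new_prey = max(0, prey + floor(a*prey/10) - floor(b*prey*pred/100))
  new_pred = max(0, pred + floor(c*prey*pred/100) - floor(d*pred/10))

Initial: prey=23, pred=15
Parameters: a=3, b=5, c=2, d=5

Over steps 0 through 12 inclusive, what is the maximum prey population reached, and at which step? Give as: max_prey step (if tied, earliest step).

Answer: 35 12

Derivation:
Step 1: prey: 23+6-17=12; pred: 15+6-7=14
Step 2: prey: 12+3-8=7; pred: 14+3-7=10
Step 3: prey: 7+2-3=6; pred: 10+1-5=6
Step 4: prey: 6+1-1=6; pred: 6+0-3=3
Step 5: prey: 6+1-0=7; pred: 3+0-1=2
Step 6: prey: 7+2-0=9; pred: 2+0-1=1
Step 7: prey: 9+2-0=11; pred: 1+0-0=1
Step 8: prey: 11+3-0=14; pred: 1+0-0=1
Step 9: prey: 14+4-0=18; pred: 1+0-0=1
Step 10: prey: 18+5-0=23; pred: 1+0-0=1
Step 11: prey: 23+6-1=28; pred: 1+0-0=1
Step 12: prey: 28+8-1=35; pred: 1+0-0=1
Max prey = 35 at step 12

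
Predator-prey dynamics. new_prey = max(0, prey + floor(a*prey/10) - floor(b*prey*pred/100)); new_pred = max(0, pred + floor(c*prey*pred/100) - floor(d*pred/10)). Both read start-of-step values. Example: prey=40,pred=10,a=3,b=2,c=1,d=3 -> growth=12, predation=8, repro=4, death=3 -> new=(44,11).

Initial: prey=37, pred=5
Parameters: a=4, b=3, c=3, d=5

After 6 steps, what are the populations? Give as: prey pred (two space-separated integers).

Answer: 0 39

Derivation:
Step 1: prey: 37+14-5=46; pred: 5+5-2=8
Step 2: prey: 46+18-11=53; pred: 8+11-4=15
Step 3: prey: 53+21-23=51; pred: 15+23-7=31
Step 4: prey: 51+20-47=24; pred: 31+47-15=63
Step 5: prey: 24+9-45=0; pred: 63+45-31=77
Step 6: prey: 0+0-0=0; pred: 77+0-38=39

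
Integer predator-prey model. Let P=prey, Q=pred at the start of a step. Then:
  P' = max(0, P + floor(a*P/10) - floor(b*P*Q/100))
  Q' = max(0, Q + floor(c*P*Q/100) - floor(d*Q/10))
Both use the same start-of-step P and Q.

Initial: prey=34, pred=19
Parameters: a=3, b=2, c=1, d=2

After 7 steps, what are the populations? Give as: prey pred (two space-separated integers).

Answer: 9 21

Derivation:
Step 1: prey: 34+10-12=32; pred: 19+6-3=22
Step 2: prey: 32+9-14=27; pred: 22+7-4=25
Step 3: prey: 27+8-13=22; pred: 25+6-5=26
Step 4: prey: 22+6-11=17; pred: 26+5-5=26
Step 5: prey: 17+5-8=14; pred: 26+4-5=25
Step 6: prey: 14+4-7=11; pred: 25+3-5=23
Step 7: prey: 11+3-5=9; pred: 23+2-4=21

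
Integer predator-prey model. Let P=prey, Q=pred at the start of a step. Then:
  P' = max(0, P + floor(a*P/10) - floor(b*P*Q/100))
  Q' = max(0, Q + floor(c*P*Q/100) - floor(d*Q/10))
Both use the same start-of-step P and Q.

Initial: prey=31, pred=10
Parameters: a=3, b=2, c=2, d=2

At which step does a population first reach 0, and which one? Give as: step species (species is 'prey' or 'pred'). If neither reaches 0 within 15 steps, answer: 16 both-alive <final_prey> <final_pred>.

Answer: 7 prey

Derivation:
Step 1: prey: 31+9-6=34; pred: 10+6-2=14
Step 2: prey: 34+10-9=35; pred: 14+9-2=21
Step 3: prey: 35+10-14=31; pred: 21+14-4=31
Step 4: prey: 31+9-19=21; pred: 31+19-6=44
Step 5: prey: 21+6-18=9; pred: 44+18-8=54
Step 6: prey: 9+2-9=2; pred: 54+9-10=53
Step 7: prey: 2+0-2=0; pred: 53+2-10=45
First extinction: prey at step 7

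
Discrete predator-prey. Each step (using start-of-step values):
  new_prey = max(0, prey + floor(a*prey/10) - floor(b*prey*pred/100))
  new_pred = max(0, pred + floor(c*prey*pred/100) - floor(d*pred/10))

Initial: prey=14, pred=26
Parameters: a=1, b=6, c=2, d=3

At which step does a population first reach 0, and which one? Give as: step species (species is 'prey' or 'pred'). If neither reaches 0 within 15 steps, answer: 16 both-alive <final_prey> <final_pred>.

Step 1: prey: 14+1-21=0; pred: 26+7-7=26
First extinction: prey at step 1

Answer: 1 prey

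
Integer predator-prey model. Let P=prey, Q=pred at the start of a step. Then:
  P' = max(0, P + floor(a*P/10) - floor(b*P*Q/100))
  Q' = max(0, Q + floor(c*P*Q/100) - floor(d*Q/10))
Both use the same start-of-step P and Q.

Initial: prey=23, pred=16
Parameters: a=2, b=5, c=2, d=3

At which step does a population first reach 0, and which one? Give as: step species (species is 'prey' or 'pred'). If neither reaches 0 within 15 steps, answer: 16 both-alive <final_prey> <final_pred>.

Answer: 16 both-alive 1 3

Derivation:
Step 1: prey: 23+4-18=9; pred: 16+7-4=19
Step 2: prey: 9+1-8=2; pred: 19+3-5=17
Step 3: prey: 2+0-1=1; pred: 17+0-5=12
Step 4: prey: 1+0-0=1; pred: 12+0-3=9
Step 5: prey: 1+0-0=1; pred: 9+0-2=7
Step 6: prey: 1+0-0=1; pred: 7+0-2=5
Step 7: prey: 1+0-0=1; pred: 5+0-1=4
Step 8: prey: 1+0-0=1; pred: 4+0-1=3
Step 9: prey: 1+0-0=1; pred: 3+0-0=3
Steps 10-15: state stable at prey=1, pred=3 (no change)
No extinction within 15 steps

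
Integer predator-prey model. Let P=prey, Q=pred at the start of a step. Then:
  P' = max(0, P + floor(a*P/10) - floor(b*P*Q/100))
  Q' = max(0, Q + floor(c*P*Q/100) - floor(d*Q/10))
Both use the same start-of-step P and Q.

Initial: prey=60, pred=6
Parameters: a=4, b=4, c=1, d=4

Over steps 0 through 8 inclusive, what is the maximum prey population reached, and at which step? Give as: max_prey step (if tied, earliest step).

Step 1: prey: 60+24-14=70; pred: 6+3-2=7
Step 2: prey: 70+28-19=79; pred: 7+4-2=9
Step 3: prey: 79+31-28=82; pred: 9+7-3=13
Step 4: prey: 82+32-42=72; pred: 13+10-5=18
Step 5: prey: 72+28-51=49; pred: 18+12-7=23
Step 6: prey: 49+19-45=23; pred: 23+11-9=25
Step 7: prey: 23+9-23=9; pred: 25+5-10=20
Step 8: prey: 9+3-7=5; pred: 20+1-8=13
Max prey = 82 at step 3

Answer: 82 3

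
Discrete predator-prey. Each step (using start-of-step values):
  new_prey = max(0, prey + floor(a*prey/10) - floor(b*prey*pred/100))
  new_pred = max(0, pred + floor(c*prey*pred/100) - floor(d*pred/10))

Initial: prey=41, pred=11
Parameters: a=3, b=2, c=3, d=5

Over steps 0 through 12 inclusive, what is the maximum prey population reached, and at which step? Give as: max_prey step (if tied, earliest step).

Answer: 44 1

Derivation:
Step 1: prey: 41+12-9=44; pred: 11+13-5=19
Step 2: prey: 44+13-16=41; pred: 19+25-9=35
Step 3: prey: 41+12-28=25; pred: 35+43-17=61
Step 4: prey: 25+7-30=2; pred: 61+45-30=76
Step 5: prey: 2+0-3=0; pred: 76+4-38=42
Step 6: prey: 0+0-0=0; pred: 42+0-21=21
Step 7: prey: 0+0-0=0; pred: 21+0-10=11
Step 8: prey: 0+0-0=0; pred: 11+0-5=6
Step 9: prey: 0+0-0=0; pred: 6+0-3=3
Step 10: prey: 0+0-0=0; pred: 3+0-1=2
Step 11: prey: 0+0-0=0; pred: 2+0-1=1
Step 12: prey: 0+0-0=0; pred: 1+0-0=1
Max prey = 44 at step 1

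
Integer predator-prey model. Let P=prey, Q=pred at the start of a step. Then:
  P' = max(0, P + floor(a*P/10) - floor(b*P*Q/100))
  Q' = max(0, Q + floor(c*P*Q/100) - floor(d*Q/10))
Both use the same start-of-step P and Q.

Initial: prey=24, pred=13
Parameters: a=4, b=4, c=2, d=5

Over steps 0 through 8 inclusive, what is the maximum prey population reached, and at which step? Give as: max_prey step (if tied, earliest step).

Step 1: prey: 24+9-12=21; pred: 13+6-6=13
Step 2: prey: 21+8-10=19; pred: 13+5-6=12
Step 3: prey: 19+7-9=17; pred: 12+4-6=10
Step 4: prey: 17+6-6=17; pred: 10+3-5=8
Step 5: prey: 17+6-5=18; pred: 8+2-4=6
Step 6: prey: 18+7-4=21; pred: 6+2-3=5
Step 7: prey: 21+8-4=25; pred: 5+2-2=5
Step 8: prey: 25+10-5=30; pred: 5+2-2=5
Max prey = 30 at step 8

Answer: 30 8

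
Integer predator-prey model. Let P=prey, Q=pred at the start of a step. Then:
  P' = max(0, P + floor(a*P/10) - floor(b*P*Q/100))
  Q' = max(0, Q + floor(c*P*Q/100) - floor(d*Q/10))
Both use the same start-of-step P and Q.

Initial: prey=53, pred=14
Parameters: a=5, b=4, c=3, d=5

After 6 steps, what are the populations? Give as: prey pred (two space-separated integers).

Step 1: prey: 53+26-29=50; pred: 14+22-7=29
Step 2: prey: 50+25-58=17; pred: 29+43-14=58
Step 3: prey: 17+8-39=0; pred: 58+29-29=58
Step 4: prey: 0+0-0=0; pred: 58+0-29=29
Step 5: prey: 0+0-0=0; pred: 29+0-14=15
Step 6: prey: 0+0-0=0; pred: 15+0-7=8

Answer: 0 8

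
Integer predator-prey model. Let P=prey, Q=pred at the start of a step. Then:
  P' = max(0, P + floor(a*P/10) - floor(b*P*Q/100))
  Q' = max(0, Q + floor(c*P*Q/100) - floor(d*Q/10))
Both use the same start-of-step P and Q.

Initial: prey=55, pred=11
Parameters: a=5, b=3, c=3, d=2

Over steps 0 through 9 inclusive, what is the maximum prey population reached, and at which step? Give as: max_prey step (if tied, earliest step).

Step 1: prey: 55+27-18=64; pred: 11+18-2=27
Step 2: prey: 64+32-51=45; pred: 27+51-5=73
Step 3: prey: 45+22-98=0; pred: 73+98-14=157
Step 4: prey: 0+0-0=0; pred: 157+0-31=126
Step 5: prey: 0+0-0=0; pred: 126+0-25=101
Step 6: prey: 0+0-0=0; pred: 101+0-20=81
Step 7: prey: 0+0-0=0; pred: 81+0-16=65
Step 8: prey: 0+0-0=0; pred: 65+0-13=52
Step 9: prey: 0+0-0=0; pred: 52+0-10=42
Max prey = 64 at step 1

Answer: 64 1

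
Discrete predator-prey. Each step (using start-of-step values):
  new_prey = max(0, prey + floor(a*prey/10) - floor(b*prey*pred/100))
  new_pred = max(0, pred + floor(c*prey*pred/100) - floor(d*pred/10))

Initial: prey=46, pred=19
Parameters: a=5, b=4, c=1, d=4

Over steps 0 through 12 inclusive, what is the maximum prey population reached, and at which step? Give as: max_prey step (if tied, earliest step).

Step 1: prey: 46+23-34=35; pred: 19+8-7=20
Step 2: prey: 35+17-28=24; pred: 20+7-8=19
Step 3: prey: 24+12-18=18; pred: 19+4-7=16
Step 4: prey: 18+9-11=16; pred: 16+2-6=12
Step 5: prey: 16+8-7=17; pred: 12+1-4=9
Step 6: prey: 17+8-6=19; pred: 9+1-3=7
Step 7: prey: 19+9-5=23; pred: 7+1-2=6
Step 8: prey: 23+11-5=29; pred: 6+1-2=5
Step 9: prey: 29+14-5=38; pred: 5+1-2=4
Step 10: prey: 38+19-6=51; pred: 4+1-1=4
Step 11: prey: 51+25-8=68; pred: 4+2-1=5
Step 12: prey: 68+34-13=89; pred: 5+3-2=6
Max prey = 89 at step 12

Answer: 89 12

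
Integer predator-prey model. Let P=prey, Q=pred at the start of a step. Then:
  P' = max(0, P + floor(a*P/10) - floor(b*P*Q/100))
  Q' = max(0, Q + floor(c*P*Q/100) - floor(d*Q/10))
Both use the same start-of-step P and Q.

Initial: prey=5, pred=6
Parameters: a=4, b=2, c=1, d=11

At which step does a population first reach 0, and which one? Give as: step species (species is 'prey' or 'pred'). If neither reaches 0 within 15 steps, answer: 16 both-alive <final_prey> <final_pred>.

Answer: 1 pred

Derivation:
Step 1: prey: 5+2-0=7; pred: 6+0-6=0
First extinction: pred at step 1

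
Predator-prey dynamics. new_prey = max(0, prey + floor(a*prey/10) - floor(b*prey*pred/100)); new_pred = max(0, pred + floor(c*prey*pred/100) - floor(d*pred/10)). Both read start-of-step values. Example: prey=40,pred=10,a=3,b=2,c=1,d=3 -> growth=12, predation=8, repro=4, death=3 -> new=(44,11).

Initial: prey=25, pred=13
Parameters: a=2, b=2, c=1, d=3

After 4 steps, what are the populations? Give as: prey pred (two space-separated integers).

Step 1: prey: 25+5-6=24; pred: 13+3-3=13
Step 2: prey: 24+4-6=22; pred: 13+3-3=13
Step 3: prey: 22+4-5=21; pred: 13+2-3=12
Step 4: prey: 21+4-5=20; pred: 12+2-3=11

Answer: 20 11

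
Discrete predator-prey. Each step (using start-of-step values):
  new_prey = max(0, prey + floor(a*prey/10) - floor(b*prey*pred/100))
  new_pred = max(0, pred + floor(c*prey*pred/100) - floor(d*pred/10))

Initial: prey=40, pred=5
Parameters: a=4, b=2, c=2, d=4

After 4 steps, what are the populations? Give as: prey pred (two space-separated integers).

Step 1: prey: 40+16-4=52; pred: 5+4-2=7
Step 2: prey: 52+20-7=65; pred: 7+7-2=12
Step 3: prey: 65+26-15=76; pred: 12+15-4=23
Step 4: prey: 76+30-34=72; pred: 23+34-9=48

Answer: 72 48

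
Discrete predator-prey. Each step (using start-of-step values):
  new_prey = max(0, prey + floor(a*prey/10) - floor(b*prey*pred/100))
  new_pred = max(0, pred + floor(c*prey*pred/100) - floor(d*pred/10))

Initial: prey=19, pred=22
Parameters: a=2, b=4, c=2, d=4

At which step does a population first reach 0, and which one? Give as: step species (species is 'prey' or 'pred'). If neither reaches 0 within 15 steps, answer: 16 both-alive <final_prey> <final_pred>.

Step 1: prey: 19+3-16=6; pred: 22+8-8=22
Step 2: prey: 6+1-5=2; pred: 22+2-8=16
Step 3: prey: 2+0-1=1; pred: 16+0-6=10
Step 4: prey: 1+0-0=1; pred: 10+0-4=6
Step 5: prey: 1+0-0=1; pred: 6+0-2=4
Step 6: prey: 1+0-0=1; pred: 4+0-1=3
Step 7: prey: 1+0-0=1; pred: 3+0-1=2
Step 8: prey: 1+0-0=1; pred: 2+0-0=2
Steps 9-15: state stable at prey=1, pred=2 (no change)
No extinction within 15 steps

Answer: 16 both-alive 1 2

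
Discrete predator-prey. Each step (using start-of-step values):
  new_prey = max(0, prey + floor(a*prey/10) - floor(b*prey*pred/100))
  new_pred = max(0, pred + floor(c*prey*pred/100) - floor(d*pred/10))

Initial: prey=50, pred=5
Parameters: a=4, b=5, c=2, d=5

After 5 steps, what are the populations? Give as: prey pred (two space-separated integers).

Step 1: prey: 50+20-12=58; pred: 5+5-2=8
Step 2: prey: 58+23-23=58; pred: 8+9-4=13
Step 3: prey: 58+23-37=44; pred: 13+15-6=22
Step 4: prey: 44+17-48=13; pred: 22+19-11=30
Step 5: prey: 13+5-19=0; pred: 30+7-15=22

Answer: 0 22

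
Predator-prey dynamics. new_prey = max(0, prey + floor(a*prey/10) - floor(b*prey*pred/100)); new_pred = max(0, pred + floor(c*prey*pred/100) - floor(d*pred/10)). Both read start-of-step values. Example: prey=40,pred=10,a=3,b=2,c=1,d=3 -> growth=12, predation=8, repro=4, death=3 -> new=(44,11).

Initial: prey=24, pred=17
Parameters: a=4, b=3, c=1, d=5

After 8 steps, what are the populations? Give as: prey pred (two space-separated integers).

Answer: 83 3

Derivation:
Step 1: prey: 24+9-12=21; pred: 17+4-8=13
Step 2: prey: 21+8-8=21; pred: 13+2-6=9
Step 3: prey: 21+8-5=24; pred: 9+1-4=6
Step 4: prey: 24+9-4=29; pred: 6+1-3=4
Step 5: prey: 29+11-3=37; pred: 4+1-2=3
Step 6: prey: 37+14-3=48; pred: 3+1-1=3
Step 7: prey: 48+19-4=63; pred: 3+1-1=3
Step 8: prey: 63+25-5=83; pred: 3+1-1=3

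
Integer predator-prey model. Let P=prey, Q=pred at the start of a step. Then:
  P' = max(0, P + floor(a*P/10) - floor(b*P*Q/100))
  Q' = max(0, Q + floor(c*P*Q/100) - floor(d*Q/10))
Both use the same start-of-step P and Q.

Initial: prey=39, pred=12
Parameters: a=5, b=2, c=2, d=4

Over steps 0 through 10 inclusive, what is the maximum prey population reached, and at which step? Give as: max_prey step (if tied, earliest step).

Step 1: prey: 39+19-9=49; pred: 12+9-4=17
Step 2: prey: 49+24-16=57; pred: 17+16-6=27
Step 3: prey: 57+28-30=55; pred: 27+30-10=47
Step 4: prey: 55+27-51=31; pred: 47+51-18=80
Step 5: prey: 31+15-49=0; pred: 80+49-32=97
Step 6: prey: 0+0-0=0; pred: 97+0-38=59
Step 7: prey: 0+0-0=0; pred: 59+0-23=36
Step 8: prey: 0+0-0=0; pred: 36+0-14=22
Step 9: prey: 0+0-0=0; pred: 22+0-8=14
Step 10: prey: 0+0-0=0; pred: 14+0-5=9
Max prey = 57 at step 2

Answer: 57 2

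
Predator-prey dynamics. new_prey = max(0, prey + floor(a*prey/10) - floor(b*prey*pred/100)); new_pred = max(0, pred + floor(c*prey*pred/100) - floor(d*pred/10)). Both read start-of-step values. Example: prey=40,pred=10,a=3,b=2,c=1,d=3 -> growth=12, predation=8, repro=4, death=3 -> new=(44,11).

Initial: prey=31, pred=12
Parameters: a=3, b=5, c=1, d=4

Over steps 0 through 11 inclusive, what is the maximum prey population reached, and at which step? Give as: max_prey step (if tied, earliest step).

Answer: 36 11

Derivation:
Step 1: prey: 31+9-18=22; pred: 12+3-4=11
Step 2: prey: 22+6-12=16; pred: 11+2-4=9
Step 3: prey: 16+4-7=13; pred: 9+1-3=7
Step 4: prey: 13+3-4=12; pred: 7+0-2=5
Step 5: prey: 12+3-3=12; pred: 5+0-2=3
Step 6: prey: 12+3-1=14; pred: 3+0-1=2
Step 7: prey: 14+4-1=17; pred: 2+0-0=2
Step 8: prey: 17+5-1=21; pred: 2+0-0=2
Step 9: prey: 21+6-2=25; pred: 2+0-0=2
Step 10: prey: 25+7-2=30; pred: 2+0-0=2
Step 11: prey: 30+9-3=36; pred: 2+0-0=2
Max prey = 36 at step 11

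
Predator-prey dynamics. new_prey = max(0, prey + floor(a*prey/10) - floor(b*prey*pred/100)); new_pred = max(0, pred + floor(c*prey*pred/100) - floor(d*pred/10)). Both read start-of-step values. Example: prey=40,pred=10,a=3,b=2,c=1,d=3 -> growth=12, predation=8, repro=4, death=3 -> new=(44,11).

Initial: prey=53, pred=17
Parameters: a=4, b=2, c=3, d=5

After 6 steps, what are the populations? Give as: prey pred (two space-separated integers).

Answer: 0 16

Derivation:
Step 1: prey: 53+21-18=56; pred: 17+27-8=36
Step 2: prey: 56+22-40=38; pred: 36+60-18=78
Step 3: prey: 38+15-59=0; pred: 78+88-39=127
Step 4: prey: 0+0-0=0; pred: 127+0-63=64
Step 5: prey: 0+0-0=0; pred: 64+0-32=32
Step 6: prey: 0+0-0=0; pred: 32+0-16=16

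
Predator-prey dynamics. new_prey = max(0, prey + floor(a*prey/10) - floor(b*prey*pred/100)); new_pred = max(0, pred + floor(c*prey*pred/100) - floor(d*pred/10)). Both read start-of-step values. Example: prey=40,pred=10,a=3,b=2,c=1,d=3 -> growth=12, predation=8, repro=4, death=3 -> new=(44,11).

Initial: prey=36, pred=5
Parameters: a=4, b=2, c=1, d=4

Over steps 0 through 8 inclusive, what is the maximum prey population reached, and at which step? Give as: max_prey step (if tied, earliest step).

Step 1: prey: 36+14-3=47; pred: 5+1-2=4
Step 2: prey: 47+18-3=62; pred: 4+1-1=4
Step 3: prey: 62+24-4=82; pred: 4+2-1=5
Step 4: prey: 82+32-8=106; pred: 5+4-2=7
Step 5: prey: 106+42-14=134; pred: 7+7-2=12
Step 6: prey: 134+53-32=155; pred: 12+16-4=24
Step 7: prey: 155+62-74=143; pred: 24+37-9=52
Step 8: prey: 143+57-148=52; pred: 52+74-20=106
Max prey = 155 at step 6

Answer: 155 6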